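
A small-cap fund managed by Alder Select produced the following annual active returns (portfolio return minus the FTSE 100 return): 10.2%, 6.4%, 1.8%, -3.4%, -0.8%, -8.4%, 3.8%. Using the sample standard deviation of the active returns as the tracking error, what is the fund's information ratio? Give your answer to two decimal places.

0.22

μ = (10.2 + 6.4 + 1.8 − 3.4 − 0.8 − 8.4 + 3.8) / 7 = 1.3714%
Σ(r − μ)² = 232.2743; sample σ = √(232.2743/6) = 6.2219%
IR = μ / tracking error = 1.3714 / 6.2219 = 0.2204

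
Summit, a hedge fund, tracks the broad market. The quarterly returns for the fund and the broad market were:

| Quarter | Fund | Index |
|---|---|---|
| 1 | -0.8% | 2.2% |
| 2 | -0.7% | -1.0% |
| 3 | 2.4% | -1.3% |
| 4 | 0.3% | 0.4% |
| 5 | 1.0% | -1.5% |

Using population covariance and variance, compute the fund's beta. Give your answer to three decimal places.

-0.521

r̄p = 0.4400%,  r̄m = -0.2400%
Cov = Σ(rp − r̄p)(rm − r̄m) / 5 = -1.0064
Var(rm) = Σ(rm − r̄m)² / 5 = 1.9304
β = Cov / Var = -1.0064 / 1.9304 = -0.5213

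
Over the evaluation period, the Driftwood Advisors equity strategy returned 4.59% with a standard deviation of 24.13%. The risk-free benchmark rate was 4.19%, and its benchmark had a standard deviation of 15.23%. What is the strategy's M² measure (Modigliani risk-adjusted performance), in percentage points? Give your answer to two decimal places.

4.44

Sharpe = (Rp − Rf) / σp = (4.59% − 4.19%) / 24.13% = 0.0166
M² = Rf + Sharpe × σm = 4.19% + 0.0166 × 15.23% = 4.4428%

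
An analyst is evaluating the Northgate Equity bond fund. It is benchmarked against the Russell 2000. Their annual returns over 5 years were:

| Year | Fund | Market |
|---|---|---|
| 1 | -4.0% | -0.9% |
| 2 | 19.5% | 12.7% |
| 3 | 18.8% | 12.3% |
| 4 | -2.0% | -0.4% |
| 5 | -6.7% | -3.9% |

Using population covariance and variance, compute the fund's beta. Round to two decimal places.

1.63

r̄p = 5.1200%,  r̄m = 3.9600%
Cov = Σ(rp − r̄p)(rm − r̄m) / 5 = 81.6088
Var(rm) = Σ(rm − r̄m)² / 5 = 50.0704
β = Cov / Var = 81.6088 / 50.0704 = 1.6299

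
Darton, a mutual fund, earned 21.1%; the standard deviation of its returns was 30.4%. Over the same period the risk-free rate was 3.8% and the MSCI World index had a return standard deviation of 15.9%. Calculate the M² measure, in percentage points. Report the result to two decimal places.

Sharpe = (Rp − Rf) / σp = (21.1% − 3.8%) / 30.4% = 0.5691
M² = Rf + Sharpe × σm = 3.8% + 0.5691 × 15.9% = 12.8487%

12.85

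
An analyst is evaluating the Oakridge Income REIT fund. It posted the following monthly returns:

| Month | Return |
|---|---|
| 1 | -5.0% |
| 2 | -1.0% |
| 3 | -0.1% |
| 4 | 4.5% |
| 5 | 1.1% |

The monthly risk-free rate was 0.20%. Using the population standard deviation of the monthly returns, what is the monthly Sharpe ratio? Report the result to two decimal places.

-0.10

r̄ = (-5 − 1 − 0.1 + 4.5 + 1.1) / 5 = -0.50 / 5 = -0.1000%
Σ(r − r̄)² = (-5 − (-0.1000))² + (-1 − (-0.1000))² + (-0.1 − (-0.1000))² + … = 47.4200
population σ = √(47.4200 / 5) = √9.4840 = 3.0796%
Sharpe = (r̄ − rf) / σ = (-0.1000 − 0.2) / 3.0796 = -0.3000 / 3.0796 = -0.0974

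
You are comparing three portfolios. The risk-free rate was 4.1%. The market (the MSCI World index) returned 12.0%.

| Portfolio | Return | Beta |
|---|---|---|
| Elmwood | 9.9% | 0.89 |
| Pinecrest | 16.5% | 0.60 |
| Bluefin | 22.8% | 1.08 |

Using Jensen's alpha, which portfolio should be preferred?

Elmwood: α = 9.9% − [4.1% + 0.89 × (12.0% − 4.1%)] = -1.231
Pinecrest: α = 16.5% − [4.1% + 0.60 × (12.0% − 4.1%)] = 7.660
Bluefin: α = 22.8% − [4.1% + 1.08 × (12.0% − 4.1%)] = 10.168
Highest: Bluefin (10.168).

Bluefin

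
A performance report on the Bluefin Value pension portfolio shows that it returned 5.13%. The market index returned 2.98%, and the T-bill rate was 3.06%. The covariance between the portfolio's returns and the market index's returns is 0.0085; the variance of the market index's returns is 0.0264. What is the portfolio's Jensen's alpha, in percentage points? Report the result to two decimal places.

2.10

β = Cov / Var = 0.0085 / 0.0264 = 0.3220
E[R] = Rf + β(Rm − Rf) = 3.06% + 0.3220 × (2.98% − 3.06%) = 3.0342%
α = Rp − E[R] = 5.13% − 3.0342% = 2.0958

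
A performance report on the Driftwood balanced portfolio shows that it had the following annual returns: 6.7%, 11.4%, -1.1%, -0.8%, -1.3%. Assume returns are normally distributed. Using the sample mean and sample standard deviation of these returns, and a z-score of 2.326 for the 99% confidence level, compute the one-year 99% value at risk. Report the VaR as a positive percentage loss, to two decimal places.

r̄ = (6.7 + 11.4 − 1.1 − 0.8 − 1.3) / 5 = 2.9800%
Sample σ = √[Σ(r − r̄)² / 4] = √[133.9880 / 4] = √33.4970 = 5.7877%
VaR = −(r̄ − z·σ) = −(2.9800 − 2.326 × 5.7877) = −(-10.4822) = 10.4822%

10.48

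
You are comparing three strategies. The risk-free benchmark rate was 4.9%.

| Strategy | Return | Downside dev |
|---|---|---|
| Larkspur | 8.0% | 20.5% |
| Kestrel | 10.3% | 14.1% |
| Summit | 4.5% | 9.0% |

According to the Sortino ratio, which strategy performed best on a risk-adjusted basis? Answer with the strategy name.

Kestrel

Larkspur: Sortino ratio = (8.0% − 4.9%) / 20.5% = 0.151
Kestrel: Sortino ratio = (10.3% − 4.9%) / 14.1% = 0.383
Summit: Sortino ratio = (4.5% − 4.9%) / 9.0% = -0.044
Highest: Kestrel (0.383).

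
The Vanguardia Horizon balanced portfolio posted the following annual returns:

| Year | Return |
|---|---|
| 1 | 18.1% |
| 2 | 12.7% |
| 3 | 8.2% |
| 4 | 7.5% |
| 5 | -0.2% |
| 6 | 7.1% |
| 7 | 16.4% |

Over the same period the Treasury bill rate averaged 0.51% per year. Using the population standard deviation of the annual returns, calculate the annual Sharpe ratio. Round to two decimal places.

1.63

μ = (18.1 + 12.7 + 8.2 + 7.5 − 0.2 + 7.1 + 16.4) / 7 = 69.80 / 7 = 9.9714%
Population σ = √[Σ(r − μ)² / 7] = √[235.7943 / 7] = √33.6849 = 5.8039%
Sharpe = (μ − rf) / σ = (9.9714 − 0.51) / 5.8039 = 9.4614 / 5.8039 = 1.6302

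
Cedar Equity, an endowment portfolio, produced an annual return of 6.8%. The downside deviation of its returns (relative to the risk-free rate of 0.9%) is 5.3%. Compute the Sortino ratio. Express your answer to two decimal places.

Sortino = (Rp − Rf) / σd = (6.8% − 0.9%) / 5.3% = 5.90% / 5.3% = 1.1132

1.11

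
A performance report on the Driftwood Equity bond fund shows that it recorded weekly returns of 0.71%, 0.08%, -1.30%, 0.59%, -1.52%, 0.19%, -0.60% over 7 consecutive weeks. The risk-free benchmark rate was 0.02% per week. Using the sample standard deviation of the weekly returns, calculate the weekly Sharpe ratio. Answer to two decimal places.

μ = (0.71 + 0.08 − 1.3 + 0.59 − 1.52 + 0.19 − 0.6) / 7 = -1.850 / 7 = -0.2643%
Sample σ = √[Σ(r − μ)² / 6] = √[4.7662 / 6] = √0.7944 = 0.8913%
Sharpe = (μ − rf) / σ = (-0.2643 − 0.02) / 0.8913 = -0.2843 / 0.8913 = -0.3190

-0.32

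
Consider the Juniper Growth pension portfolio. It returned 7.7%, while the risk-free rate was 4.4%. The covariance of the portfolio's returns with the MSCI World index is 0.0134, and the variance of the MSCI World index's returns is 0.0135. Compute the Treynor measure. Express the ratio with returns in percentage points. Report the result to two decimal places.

β = Cov / Var = 0.0134 / 0.0135 = 0.9926
Treynor = (Rp − Rf) / β = (7.7% − 4.4%) / 0.9926 = 3.30 / 0.9926 = 3.3246

3.32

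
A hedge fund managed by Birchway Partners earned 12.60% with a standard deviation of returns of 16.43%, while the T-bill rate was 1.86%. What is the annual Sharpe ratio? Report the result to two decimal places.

0.65

Sharpe = (Rp − Rf) / σp = (12.60% − 1.86%) / 16.43% = 10.74% / 16.43% = 0.6537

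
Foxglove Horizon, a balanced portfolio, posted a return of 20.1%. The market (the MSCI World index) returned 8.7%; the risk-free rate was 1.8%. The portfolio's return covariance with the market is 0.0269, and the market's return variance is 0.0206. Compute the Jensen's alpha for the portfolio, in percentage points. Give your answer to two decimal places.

β = Cov / Var = 0.0269 / 0.0206 = 1.3058
E[R] = Rf + β(Rm − Rf) = 1.8% + 1.3058 × (8.7% − 1.8%) = 10.8100%
α = Rp − E[R] = 20.1% − 10.8100% = 9.2900

9.29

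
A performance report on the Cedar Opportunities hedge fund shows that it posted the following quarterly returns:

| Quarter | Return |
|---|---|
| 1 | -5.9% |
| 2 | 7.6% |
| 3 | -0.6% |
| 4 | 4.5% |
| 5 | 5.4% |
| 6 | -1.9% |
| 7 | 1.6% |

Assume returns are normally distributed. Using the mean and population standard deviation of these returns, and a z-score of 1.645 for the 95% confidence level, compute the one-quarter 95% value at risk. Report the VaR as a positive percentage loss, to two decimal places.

r̄ = (-5.9 + 7.6 − 0.6 + 4.5 + 5.4 − 1.9 + 1.6) / 7 = 10.70 / 7 = 1.5286%
Population σ = √[Σ(r − r̄)² / 7] = √[132.1543 / 7] = √18.8792 = 4.3450%
VaR = −(r̄ − z·σ) = −(1.5286 − 1.645 × 4.3450) = −(-5.6189) = 5.6189%

5.62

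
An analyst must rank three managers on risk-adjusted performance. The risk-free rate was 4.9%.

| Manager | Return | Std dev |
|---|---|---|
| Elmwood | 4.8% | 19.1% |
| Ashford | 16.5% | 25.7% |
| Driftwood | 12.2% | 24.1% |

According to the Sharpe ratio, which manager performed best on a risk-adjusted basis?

Elmwood: Sharpe ratio = (4.8% − 4.9%) / 19.1% = -0.005
Ashford: Sharpe ratio = (16.5% − 4.9%) / 25.7% = 0.451
Driftwood: Sharpe ratio = (12.2% − 4.9%) / 24.1% = 0.303
Highest: Ashford (0.451).

Ashford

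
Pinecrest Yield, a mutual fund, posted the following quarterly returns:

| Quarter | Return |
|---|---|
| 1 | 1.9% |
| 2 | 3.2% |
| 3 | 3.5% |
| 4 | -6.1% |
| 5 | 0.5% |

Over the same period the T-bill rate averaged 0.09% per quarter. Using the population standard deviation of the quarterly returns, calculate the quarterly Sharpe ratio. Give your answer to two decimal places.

0.15

r̄ = (1.9 + 3.2 + 3.5 − 6.1 + 0.5) / 5 = 0.6000%
Σ(r − r̄)² = (1.9 − 0.6000)² + (3.2 − 0.6000)² + … = 61.7600
σ = √[61.7600 / 5] = 3.5145%
Sharpe = (r̄ − rf) / σ = (0.6000 − 0.09) / 3.5145 = 0.5100 / 3.5145 = 0.1451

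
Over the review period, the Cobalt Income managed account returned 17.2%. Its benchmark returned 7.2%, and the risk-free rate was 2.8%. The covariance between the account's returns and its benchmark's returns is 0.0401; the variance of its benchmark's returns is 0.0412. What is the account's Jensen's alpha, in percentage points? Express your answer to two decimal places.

β = Cov / Var = 0.0401 / 0.0412 = 0.9733
E[R] = Rf + β(Rm − Rf) = 2.8% + 0.9733 × (7.2% − 2.8%) = 7.0825%
α = Rp − E[R] = 17.2% − 7.0825% = 10.1175

10.12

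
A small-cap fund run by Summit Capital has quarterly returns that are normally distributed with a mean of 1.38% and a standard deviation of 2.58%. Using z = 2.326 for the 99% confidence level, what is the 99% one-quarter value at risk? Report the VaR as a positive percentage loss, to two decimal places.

4.62

VaR (as % loss) = −(μ − z·σ) = −(1.38% − 2.326 × 2.58%) = −(-4.62108%) = 4.62108%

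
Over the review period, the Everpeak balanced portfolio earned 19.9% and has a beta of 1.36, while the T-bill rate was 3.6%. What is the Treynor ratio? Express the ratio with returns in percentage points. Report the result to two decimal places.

11.99

Treynor = (Rp − Rf) / β = (19.9% − 3.6%) / 1.36 = 16.30 / 1.36 = 11.9853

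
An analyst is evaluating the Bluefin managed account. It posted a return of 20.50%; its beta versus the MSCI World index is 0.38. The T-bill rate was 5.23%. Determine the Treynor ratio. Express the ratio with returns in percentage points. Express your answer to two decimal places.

40.18

Treynor = (Rp − Rf) / β = (20.50% − 5.23%) / 0.38 = 15.27 / 0.38 = 40.1842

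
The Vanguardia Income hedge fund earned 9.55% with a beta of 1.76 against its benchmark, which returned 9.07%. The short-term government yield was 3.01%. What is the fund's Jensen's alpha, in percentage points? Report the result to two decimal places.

CAPM expected return = Rf + β(Rm − Rf) = 3.01% + 1.76 × (9.07% − 3.01%) = 3.01 + 1.76 × 6.06 = 13.6756%
Jensen's α = Rp − E[R] = 9.55% − 13.6756% = -4.1256

-4.13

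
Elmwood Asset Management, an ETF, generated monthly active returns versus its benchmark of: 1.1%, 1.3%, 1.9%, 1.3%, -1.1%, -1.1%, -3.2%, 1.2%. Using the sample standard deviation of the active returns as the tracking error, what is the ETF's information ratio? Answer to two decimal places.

0.10

μ = (1.1 + 1.3 + 1.9 + 1.3 − 1.1 − 1.1 − 3.2 + 1.2) / 8 = 0.1750%
Σ(r − μ)² = 22.0550; sample σ = √(22.0550/7) = 1.7750%
IR = μ / tracking error = 0.1750 / 1.7750 = 0.0986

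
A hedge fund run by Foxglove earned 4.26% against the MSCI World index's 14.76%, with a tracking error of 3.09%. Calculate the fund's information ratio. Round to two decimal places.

IR = (Rp − Rb) / TE = (4.26% − 14.76%) / 3.09% = -10.50% / 3.09% = -3.3981

-3.40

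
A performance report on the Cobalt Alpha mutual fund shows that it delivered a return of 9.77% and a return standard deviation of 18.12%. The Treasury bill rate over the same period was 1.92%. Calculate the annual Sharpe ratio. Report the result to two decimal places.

Sharpe = (Rp − Rf) / σp = (9.77% − 1.92%) / 18.12% = 7.85% / 18.12% = 0.4332

0.43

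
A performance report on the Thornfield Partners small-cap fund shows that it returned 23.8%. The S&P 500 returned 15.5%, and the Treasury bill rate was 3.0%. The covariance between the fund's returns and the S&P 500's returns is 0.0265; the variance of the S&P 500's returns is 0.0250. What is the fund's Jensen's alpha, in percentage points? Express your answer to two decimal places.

7.55

β = Cov / Var = 0.0265 / 0.0250 = 1.0600
E[R] = Rf + β(Rm − Rf) = 3.0% + 1.0600 × (15.5% − 3.0%) = 16.2500%
α = Rp − E[R] = 23.8% − 16.2500% = 7.5500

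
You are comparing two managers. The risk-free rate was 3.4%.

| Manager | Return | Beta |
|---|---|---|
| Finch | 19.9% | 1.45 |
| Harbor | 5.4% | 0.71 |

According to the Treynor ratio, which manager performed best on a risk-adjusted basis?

Finch

Finch: Treynor = (19.9% − 3.4%) / 1.45 = 11.379
Harbor: Treynor = (5.4% − 3.4%) / 0.71 = 2.817
Highest: Finch (11.379).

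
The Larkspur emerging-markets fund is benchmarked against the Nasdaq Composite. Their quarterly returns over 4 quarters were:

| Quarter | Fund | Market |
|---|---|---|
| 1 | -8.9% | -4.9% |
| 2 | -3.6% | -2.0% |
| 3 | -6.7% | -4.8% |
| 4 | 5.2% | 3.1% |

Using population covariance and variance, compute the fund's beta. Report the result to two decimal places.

1.64

r̄p = -3.5000%,  r̄m = -2.1500%
Cov = Σ(rp − r̄p)(rm − r̄m) / 4 = 17.2475
Var(rm) = Σ(rm − r̄m)² / 4 = 10.5425
β = Cov / Var = 17.2475 / 10.5425 = 1.6360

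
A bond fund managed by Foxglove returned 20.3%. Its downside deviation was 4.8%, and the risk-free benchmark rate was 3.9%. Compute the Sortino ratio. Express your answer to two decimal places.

Sortino = (Rp − Rf) / σd = (20.3% − 3.9%) / 4.8% = 16.40% / 4.8% = 3.4167

3.42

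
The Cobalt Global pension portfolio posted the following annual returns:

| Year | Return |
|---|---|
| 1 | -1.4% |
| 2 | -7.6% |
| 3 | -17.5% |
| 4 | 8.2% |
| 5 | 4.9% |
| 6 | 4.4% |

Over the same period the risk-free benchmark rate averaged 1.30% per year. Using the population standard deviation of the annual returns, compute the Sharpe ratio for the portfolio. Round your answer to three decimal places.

r̄ = (-1.4 − 7.6 − 17.5 + 8.2 + 4.9 + 4.4) / 6 = -1.5000%
Σ(r − r̄)² = (-1.4 − (-1.5000))² + (-7.6 − (-1.5000))² + … = 463.0800
population σ = √(463.0800 / 6) = √77.1800 = 8.7852%
Sharpe = (r̄ − rf) / σ = (-1.5000 − 1.3) / 8.7852 = -2.8000 / 8.7852 = -0.3187

-0.319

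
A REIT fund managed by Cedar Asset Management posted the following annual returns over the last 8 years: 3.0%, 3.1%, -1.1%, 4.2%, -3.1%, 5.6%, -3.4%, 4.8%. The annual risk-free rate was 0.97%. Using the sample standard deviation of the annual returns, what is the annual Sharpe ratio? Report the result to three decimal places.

0.185

r̄ = (3 + 3.1 − 1.1 + 4.2 − 3.1 + 5.6 − 3.4 + 4.8) / 8 = 1.6375%
Σ(r − r̄)² = (3 − 1.6375)² + (3.1 − 1.6375)² + … = 91.5788
sample σ = √(91.5788 / 7) = √13.0827 = 3.6170%
Sharpe = (r̄ − rf) / σ = (1.6375 − 0.97) / 3.6170 = 0.6675 / 3.6170 = 0.1845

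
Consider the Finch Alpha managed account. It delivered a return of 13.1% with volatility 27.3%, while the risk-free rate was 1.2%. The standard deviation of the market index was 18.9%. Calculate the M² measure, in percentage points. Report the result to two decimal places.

9.44

Sharpe = (Rp − Rf) / σp = (13.1% − 1.2%) / 27.3% = 0.4359
M² = Rf + Sharpe × σm = 1.2% + 0.4359 × 18.9% = 9.4385%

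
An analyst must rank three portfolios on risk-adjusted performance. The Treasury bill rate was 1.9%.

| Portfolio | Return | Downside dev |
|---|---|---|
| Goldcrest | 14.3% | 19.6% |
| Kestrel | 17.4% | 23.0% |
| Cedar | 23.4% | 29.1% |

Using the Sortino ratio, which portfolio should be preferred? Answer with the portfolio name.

Cedar

Goldcrest: Sortino ratio = (14.3% − 1.9%) / 19.6% = 0.633
Kestrel: Sortino ratio = (17.4% − 1.9%) / 23.0% = 0.674
Cedar: Sortino ratio = (23.4% − 1.9%) / 29.1% = 0.739
Highest: Cedar (0.739).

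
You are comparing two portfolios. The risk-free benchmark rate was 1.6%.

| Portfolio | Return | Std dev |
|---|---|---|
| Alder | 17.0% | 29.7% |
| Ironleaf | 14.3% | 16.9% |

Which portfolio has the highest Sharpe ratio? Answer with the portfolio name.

Ironleaf

Alder: Sharpe ratio = (17.0% − 1.6%) / 29.7% = 0.519
Ironleaf: Sharpe ratio = (14.3% − 1.6%) / 16.9% = 0.751
Highest: Ironleaf (0.751).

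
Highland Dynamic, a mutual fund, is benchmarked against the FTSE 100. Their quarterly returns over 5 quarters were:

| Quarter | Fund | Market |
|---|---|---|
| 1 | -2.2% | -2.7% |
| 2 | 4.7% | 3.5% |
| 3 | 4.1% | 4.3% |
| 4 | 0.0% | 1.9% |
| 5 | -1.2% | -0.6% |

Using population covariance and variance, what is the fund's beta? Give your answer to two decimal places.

r̄p = 1.0800%,  r̄m = 1.2800%
Cov = Σ(rp − r̄p)(rm − r̄m) / 5 = 6.7656
Var(rm) = Σ(rm − r̄m)² / 5 = 6.7616
β = Cov / Var = 6.7656 / 6.7616 = 1.0006

1.00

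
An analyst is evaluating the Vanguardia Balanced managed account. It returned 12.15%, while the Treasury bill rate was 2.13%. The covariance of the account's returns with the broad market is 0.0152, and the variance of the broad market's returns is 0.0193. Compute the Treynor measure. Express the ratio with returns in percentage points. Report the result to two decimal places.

β = Cov / Var = 0.0152 / 0.0193 = 0.7876
Treynor = (Rp − Rf) / β = (12.15% − 2.13%) / 0.7876 = 10.02 / 0.7876 = 12.7222

12.72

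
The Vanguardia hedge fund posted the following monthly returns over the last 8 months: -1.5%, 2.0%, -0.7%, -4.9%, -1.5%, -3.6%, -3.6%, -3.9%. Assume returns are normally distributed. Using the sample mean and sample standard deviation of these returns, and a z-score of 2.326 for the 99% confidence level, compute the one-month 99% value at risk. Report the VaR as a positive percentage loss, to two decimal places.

Mean return μ = -17.70 / 8 = -2.2125%
Σ(r − μ)² = (-1.5 − (-2.2125))² + (2 − (-2.2125))² + … = 34.9688
sample σ = √(34.9688 / 7) = √4.9955 = 2.2351%
VaR = −(μ − z·σ) = −(-2.2125 − 2.326 × 2.2351) = −(-7.4113) = 7.4113%

7.41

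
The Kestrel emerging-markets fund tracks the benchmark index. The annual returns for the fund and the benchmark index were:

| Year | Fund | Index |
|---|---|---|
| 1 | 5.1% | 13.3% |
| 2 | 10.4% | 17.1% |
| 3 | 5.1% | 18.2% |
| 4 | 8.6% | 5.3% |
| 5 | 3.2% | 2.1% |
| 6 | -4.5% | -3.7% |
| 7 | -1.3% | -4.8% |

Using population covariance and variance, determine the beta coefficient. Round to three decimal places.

0.426

r̄p = 3.8000%,  r̄m = 6.7857%
Cov = Σ(rp − r̄p)(rm − r̄m) / 7 = 33.3114
Var(rm) = Σ(rm − r̄m)² / 7 = 78.2069
β = Cov / Var = 33.3114 / 78.2069 = 0.4259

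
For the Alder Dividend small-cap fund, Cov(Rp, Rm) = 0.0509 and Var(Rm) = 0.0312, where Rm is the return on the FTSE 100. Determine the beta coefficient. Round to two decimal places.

1.63

β = Cov(Rp, Rm) / Var(Rm) = 0.0509 / 0.0312 = 1.6314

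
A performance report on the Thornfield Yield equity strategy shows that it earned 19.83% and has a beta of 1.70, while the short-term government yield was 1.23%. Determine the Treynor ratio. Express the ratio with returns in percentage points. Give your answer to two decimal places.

10.94

Treynor = (Rp − Rf) / β = (19.83% − 1.23%) / 1.70 = 18.60 / 1.70 = 10.9412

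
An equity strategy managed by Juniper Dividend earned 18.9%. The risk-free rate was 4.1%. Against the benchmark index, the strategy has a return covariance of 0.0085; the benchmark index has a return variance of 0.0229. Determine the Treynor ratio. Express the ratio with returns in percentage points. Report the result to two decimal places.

39.87

β = Cov / Var = 0.0085 / 0.0229 = 0.3712
Treynor = (Rp − Rf) / β = (18.9% − 4.1%) / 0.3712 = 14.80 / 0.3712 = 39.8707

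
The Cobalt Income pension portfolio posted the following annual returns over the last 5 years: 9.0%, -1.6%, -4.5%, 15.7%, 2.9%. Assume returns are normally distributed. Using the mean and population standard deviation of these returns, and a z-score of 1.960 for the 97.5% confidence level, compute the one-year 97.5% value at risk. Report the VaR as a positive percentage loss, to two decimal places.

r̄ = (9 − 1.6 − 4.5 + 15.7 + 2.9) / 5 = 4.3000%
Population std dev = √[266.2600 / 5] = 7.2974%
VaR = −(r̄ − z·σ) = −(4.3000 − 1.960 × 7.2974) = −(-10.0029) = 10.0029%

10.00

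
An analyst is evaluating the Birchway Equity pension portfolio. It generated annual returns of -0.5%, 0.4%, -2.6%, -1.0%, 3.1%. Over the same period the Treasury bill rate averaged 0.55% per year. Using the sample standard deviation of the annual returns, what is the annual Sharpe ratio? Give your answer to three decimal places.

Mean return r̄ = -0.60 / 5 = -0.1200%
Σ(r − r̄)² = (-0.5 − (-0.1200))² + (0.4 − (-0.1200))² + (-2.6 − (-0.1200))² + … = 17.7080
sample σ = √(17.7080 / 4) = √4.4270 = 2.1040%
Sharpe = (r̄ − rf) / σ = (-0.1200 − 0.55) / 2.1040 = -0.6700 / 2.1040 = -0.3184

-0.318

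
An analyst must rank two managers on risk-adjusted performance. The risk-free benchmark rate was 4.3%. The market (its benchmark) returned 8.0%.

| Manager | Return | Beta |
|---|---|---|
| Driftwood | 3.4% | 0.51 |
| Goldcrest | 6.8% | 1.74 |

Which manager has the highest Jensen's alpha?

Driftwood: α = 3.4% − [4.3% + 0.51 × (8.0% − 4.3%)] = -2.787
Goldcrest: α = 6.8% − [4.3% + 1.74 × (8.0% − 4.3%)] = -3.938
Highest: Driftwood (-2.787).

Driftwood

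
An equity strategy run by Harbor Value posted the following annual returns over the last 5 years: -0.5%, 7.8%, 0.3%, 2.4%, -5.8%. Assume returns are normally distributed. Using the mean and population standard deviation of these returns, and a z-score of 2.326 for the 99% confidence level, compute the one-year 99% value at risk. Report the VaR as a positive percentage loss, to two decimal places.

9.41

Mean return μ = 4.20 / 5 = 0.8400%
Population σ = √[Σ(r − μ)² / 5] = √[97.0520 / 5] = √19.4104 = 4.4057%
VaR = −(μ − z·σ) = −(0.8400 − 2.326 × 4.4057) = −(-9.4077) = 9.4077%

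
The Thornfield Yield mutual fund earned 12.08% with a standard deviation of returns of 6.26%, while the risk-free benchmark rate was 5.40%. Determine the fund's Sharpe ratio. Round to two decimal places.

1.07

Sharpe = (Rp − Rf) / σp = (12.08% − 5.40%) / 6.26% = 6.68% / 6.26% = 1.0671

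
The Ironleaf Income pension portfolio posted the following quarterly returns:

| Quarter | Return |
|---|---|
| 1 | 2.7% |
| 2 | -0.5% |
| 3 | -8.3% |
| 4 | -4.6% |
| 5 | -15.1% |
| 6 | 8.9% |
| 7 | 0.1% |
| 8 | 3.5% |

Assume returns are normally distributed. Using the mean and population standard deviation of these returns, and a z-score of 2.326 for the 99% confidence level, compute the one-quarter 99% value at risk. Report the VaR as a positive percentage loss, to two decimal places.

Mean return μ = -13.30 / 8 = -1.6625%
Population std dev = √[394.9588 / 8] = 7.0264%
VaR = −(μ − z·σ) = −(-1.6625 − 2.326 × 7.0264) = −(-18.0059) = 18.0059%

18.01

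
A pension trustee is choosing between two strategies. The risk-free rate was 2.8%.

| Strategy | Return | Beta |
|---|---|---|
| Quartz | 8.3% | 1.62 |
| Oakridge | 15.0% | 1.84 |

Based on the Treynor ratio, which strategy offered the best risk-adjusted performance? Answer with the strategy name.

Oakridge

Quartz: Treynor = (8.3% − 2.8%) / 1.62 = 3.395
Oakridge: Treynor = (15.0% − 2.8%) / 1.84 = 6.630
Highest: Oakridge (6.630).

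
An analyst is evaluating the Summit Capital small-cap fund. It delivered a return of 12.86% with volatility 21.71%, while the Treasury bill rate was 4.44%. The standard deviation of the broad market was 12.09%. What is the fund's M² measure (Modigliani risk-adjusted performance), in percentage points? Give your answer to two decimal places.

Sharpe = (Rp − Rf) / σp = (12.86% − 4.44%) / 21.71% = 0.3878
M² = Rf + Sharpe × σm = 4.44% + 0.3878 × 12.09% = 9.1285%

9.13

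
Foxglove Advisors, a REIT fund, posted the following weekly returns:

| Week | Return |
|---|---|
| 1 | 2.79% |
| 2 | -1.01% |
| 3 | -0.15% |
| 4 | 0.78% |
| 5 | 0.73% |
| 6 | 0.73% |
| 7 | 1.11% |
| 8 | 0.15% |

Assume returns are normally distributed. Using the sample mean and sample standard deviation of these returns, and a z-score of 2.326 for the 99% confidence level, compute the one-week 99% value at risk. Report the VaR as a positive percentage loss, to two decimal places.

r̄ = (2.79 − 1.01 − 0.15 + 0.78 + 0.73 + 0.73 + 1.11 + 0.15) / 8 = 5.130 / 8 = 0.6413%
Σ(r − r̄)² = 8.4659; sample σ = √(8.4659/7) = 1.0997%
VaR = −(r̄ − z·σ) = −(0.6413 − 2.326 × 1.0997) = −(-1.9166) = 1.9166%

1.92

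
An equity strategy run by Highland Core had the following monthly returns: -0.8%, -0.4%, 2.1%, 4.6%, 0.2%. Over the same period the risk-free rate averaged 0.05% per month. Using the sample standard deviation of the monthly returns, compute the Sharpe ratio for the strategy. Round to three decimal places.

Mean return r̄ = 5.70 / 5 = 1.1400%
Σ(r − r̄)² = (-0.8 − 1.1400)² + (-0.4 − 1.1400)² + (2.1 − 1.1400)² + … = 19.9120
sample σ = √(19.9120 / 4) = √4.9780 = 2.2311%
Sharpe = (r̄ − rf) / σ = (1.1400 − 0.05) / 2.2311 = 1.0900 / 2.2311 = 0.4885

0.489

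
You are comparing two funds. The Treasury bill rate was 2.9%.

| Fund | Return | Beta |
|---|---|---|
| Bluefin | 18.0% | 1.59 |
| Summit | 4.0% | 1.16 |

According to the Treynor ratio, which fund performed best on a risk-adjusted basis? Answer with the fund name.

Bluefin: Treynor = (18.0% − 2.9%) / 1.59 = 9.497
Summit: Treynor = (4.0% − 2.9%) / 1.16 = 0.948
Highest: Bluefin (9.497).

Bluefin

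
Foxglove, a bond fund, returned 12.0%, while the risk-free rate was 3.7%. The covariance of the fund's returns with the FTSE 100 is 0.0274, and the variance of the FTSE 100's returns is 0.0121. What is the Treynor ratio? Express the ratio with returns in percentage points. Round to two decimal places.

3.67

β = Cov / Var = 0.0274 / 0.0121 = 2.2645
Treynor = (Rp − Rf) / β = (12.0% − 3.7%) / 2.2645 = 8.30 / 2.2645 = 3.6653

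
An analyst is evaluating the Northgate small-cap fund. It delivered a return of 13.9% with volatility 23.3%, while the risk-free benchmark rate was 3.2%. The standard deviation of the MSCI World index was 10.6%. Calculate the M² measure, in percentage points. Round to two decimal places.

Sharpe = (Rp − Rf) / σp = (13.9% − 3.2%) / 23.3% = 0.4592
M² = Rf + Sharpe × σm = 3.2% + 0.4592 × 10.6% = 8.0675%

8.07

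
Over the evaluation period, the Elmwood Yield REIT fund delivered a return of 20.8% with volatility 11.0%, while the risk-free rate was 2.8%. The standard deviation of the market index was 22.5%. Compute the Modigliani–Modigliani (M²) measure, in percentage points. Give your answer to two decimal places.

Sharpe = (Rp − Rf) / σp = (20.8% − 2.8%) / 11.0% = 1.6364
M² = Rf + Sharpe × σm = 2.8% + 1.6364 × 22.5% = 39.6190%

39.62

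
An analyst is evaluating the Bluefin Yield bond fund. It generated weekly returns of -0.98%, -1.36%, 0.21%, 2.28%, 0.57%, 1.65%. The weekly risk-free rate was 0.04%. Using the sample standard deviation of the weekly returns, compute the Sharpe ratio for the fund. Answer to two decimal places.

r̄ = (-0.98 − 1.36 + 0.21 + 2.28 + 0.57 + 1.65) / 6 = 2.370 / 6 = 0.3950%
Sample σ = √[Σ(r − r̄)² / 5] = √[10.1638 / 5] = √2.0328 = 1.4258%
Sharpe = (r̄ − rf) / σ = (0.3950 − 0.04) / 1.4258 = 0.3550 / 1.4258 = 0.2490

0.25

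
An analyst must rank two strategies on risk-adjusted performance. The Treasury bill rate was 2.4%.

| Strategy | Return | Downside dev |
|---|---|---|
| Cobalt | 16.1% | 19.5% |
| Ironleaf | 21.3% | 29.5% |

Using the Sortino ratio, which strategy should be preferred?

Cobalt: Sortino ratio = (16.1% − 2.4%) / 19.5% = 0.703
Ironleaf: Sortino ratio = (21.3% − 2.4%) / 29.5% = 0.641
Highest: Cobalt (0.703).

Cobalt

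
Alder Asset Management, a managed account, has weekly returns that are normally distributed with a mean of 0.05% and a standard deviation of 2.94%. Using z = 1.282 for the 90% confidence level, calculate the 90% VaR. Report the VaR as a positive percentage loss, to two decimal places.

VaR (as % loss) = −(μ − z·σ) = −(0.05% − 1.282 × 2.94%) = −(-3.71908%) = 3.71908%

3.72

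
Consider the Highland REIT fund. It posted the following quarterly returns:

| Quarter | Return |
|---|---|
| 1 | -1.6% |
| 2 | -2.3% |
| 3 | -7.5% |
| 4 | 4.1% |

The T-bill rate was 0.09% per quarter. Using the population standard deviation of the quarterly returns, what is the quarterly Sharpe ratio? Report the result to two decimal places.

Mean return r̄ = -7.30 / 4 = -1.8250%
Population std dev = √[67.5875 / 4] = 4.1106%
Sharpe = (r̄ − rf) / σ = (-1.8250 − 0.09) / 4.1106 = -1.9150 / 4.1106 = -0.4659

-0.47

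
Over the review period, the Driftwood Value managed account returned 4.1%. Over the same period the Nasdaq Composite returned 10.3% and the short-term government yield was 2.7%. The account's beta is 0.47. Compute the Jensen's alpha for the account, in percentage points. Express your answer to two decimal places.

-2.17

CAPM expected return = Rf + β(Rm − Rf) = 2.7% + 0.47 × (10.3% − 2.7%) = 2.7 + 0.47 × 7.60 = 6.2720%
Jensen's α = Rp − E[R] = 4.1% − 6.2720% = -2.1720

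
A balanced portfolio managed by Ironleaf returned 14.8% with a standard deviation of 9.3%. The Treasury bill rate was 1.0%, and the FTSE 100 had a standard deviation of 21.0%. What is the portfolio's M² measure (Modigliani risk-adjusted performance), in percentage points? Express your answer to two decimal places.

Sharpe = (Rp − Rf) / σp = (14.8% − 1.0%) / 9.3% = 1.4839
M² = Rf + Sharpe × σm = 1.0% + 1.4839 × 21.0% = 32.1619%

32.16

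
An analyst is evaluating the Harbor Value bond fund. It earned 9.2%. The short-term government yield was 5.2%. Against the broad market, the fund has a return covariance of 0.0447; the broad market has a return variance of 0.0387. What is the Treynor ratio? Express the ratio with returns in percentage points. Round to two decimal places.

β = Cov / Var = 0.0447 / 0.0387 = 1.1550
Treynor = (Rp − Rf) / β = (9.2% − 5.2%) / 1.1550 = 4.00 / 1.1550 = 3.4632

3.46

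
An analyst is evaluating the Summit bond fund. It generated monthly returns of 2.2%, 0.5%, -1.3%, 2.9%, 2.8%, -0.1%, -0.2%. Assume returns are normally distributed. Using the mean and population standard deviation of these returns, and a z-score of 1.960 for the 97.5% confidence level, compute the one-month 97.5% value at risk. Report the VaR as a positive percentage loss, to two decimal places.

r̄ = (2.2 + 0.5 − 1.3 + 2.9 + 2.8 − 0.1 − 0.2) / 7 = 6.80 / 7 = 0.9714%
Population std dev = √[16.4743 / 7] = 1.5341%
VaR = −(r̄ − z·σ) = −(0.9714 − 1.960 × 1.5341) = −(-2.0354) = 2.0354%

2.04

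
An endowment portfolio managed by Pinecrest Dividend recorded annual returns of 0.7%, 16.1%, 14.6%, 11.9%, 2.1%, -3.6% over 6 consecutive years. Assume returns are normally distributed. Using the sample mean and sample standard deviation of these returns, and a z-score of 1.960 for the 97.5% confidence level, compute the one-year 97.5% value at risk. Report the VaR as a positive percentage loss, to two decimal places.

r̄ = (0.7 + 16.1 + 14.6 + 11.9 + 2.1 − 3.6) / 6 = 41.80 / 6 = 6.9667%
Σ(r − r̄)² = (0.7 − 6.9667)² + (16.1 − 6.9667)² + … = 340.6333
σ = √[340.6333 / 5] = 8.2539%
VaR = −(r̄ − z·σ) = −(6.9667 − 1.960 × 8.2539) = −(-9.2109) = 9.2109%

9.21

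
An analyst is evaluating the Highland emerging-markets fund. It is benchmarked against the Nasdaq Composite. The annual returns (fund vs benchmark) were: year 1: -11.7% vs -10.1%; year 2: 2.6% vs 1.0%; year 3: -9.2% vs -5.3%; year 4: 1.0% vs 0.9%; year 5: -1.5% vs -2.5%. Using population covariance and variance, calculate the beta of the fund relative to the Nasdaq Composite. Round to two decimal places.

r̄p = -3.7600%,  r̄m = -3.2000%
Cov = Σ(rp − r̄p)(rm − r̄m) / 5 = 22.8040
Var(rm) = Σ(rm − r̄m)² / 5 = 17.3920
β = Cov / Var = 22.8040 / 17.3920 = 1.3112

1.31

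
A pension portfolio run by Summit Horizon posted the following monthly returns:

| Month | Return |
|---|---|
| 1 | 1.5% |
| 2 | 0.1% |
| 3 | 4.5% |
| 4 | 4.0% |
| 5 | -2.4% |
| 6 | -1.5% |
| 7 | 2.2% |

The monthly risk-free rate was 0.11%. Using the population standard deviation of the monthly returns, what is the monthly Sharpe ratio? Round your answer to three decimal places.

Mean return r̄ = 8.40 / 7 = 1.2000%
Σ(r − r̄)² = (1.5 − 1.2000)² + (0.1 − 1.2000)² + … = 41.2800
population σ = √(41.2800 / 7) = √5.8971 = 2.4284%
Sharpe = (r̄ − rf) / σ = (1.2000 − 0.11) / 2.4284 = 1.0900 / 2.4284 = 0.4489

0.449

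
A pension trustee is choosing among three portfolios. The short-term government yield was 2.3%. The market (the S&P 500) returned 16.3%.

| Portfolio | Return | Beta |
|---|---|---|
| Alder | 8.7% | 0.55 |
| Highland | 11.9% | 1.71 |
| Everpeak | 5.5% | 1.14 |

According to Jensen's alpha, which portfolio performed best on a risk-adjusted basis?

Alder: α = 8.7% − [2.3% + 0.55 × (16.3% − 2.3%)] = -1.300
Highland: α = 11.9% − [2.3% + 1.71 × (16.3% − 2.3%)] = -14.340
Everpeak: α = 5.5% − [2.3% + 1.14 × (16.3% − 2.3%)] = -12.760
Highest: Alder (-1.300).

Alder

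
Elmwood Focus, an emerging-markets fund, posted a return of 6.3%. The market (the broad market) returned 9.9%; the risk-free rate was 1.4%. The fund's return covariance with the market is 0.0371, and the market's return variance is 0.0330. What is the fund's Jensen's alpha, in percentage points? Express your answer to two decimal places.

β = Cov / Var = 0.0371 / 0.0330 = 1.1242
E[R] = Rf + β(Rm − Rf) = 1.4% + 1.1242 × (9.9% − 1.4%) = 10.9557%
α = Rp − E[R] = 6.3% − 10.9557% = -4.6557

-4.66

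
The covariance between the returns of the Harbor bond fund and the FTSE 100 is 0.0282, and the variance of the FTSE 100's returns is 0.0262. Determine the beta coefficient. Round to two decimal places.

β = Cov(Rp, Rm) / Var(Rm) = 0.0282 / 0.0262 = 1.0763

1.08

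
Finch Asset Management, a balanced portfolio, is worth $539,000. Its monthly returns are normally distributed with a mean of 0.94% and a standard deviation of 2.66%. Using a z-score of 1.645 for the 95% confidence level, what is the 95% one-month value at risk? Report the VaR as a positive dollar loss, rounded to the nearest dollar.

Return at the 95% tail: μ − z·σ = 0.94% − 1.645 × 2.66% = 0.94 − 4.3757 = -3.4357%
VaR = −(-3.4357%) × $539,000 = 3.4357% × $539,000 = $18,518

$18,518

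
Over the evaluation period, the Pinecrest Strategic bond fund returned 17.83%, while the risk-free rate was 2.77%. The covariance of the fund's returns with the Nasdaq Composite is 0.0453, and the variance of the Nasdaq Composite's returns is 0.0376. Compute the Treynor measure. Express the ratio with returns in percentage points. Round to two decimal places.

β = Cov / Var = 0.0453 / 0.0376 = 1.2048
Treynor = (Rp − Rf) / β = (17.83% − 2.77%) / 1.2048 = 15.06 / 1.2048 = 12.5000

12.50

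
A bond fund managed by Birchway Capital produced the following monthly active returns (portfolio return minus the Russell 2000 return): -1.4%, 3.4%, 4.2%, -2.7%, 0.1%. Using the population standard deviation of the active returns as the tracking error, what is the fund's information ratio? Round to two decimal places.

μ = (-1.4 + 3.4 + 4.2 − 2.7 + 0.1) / 5 = 3.60 / 5 = 0.7200%
Σ(r − μ)² = (-1.4 − 0.7200)² + (3.4 − 0.7200)² + … = 35.8680
population σ = √(35.8680 / 5) = √7.1736 = 2.6784%
IR = μ / tracking error = 0.7200 / 2.6784 = 0.2688

0.27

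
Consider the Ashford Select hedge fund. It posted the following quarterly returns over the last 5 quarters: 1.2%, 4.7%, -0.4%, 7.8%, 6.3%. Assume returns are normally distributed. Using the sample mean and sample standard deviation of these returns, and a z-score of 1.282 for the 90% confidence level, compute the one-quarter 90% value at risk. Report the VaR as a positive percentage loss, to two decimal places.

0.49

Mean return r̄ = 19.60 / 5 = 3.9200%
Σ(r − r̄)² = 47.3880; sample σ = √(47.3880/4) = 3.4419%
VaR = −(r̄ − z·σ) = −(3.9200 − 1.282 × 3.4419) = −(-0.4925) = 0.4925%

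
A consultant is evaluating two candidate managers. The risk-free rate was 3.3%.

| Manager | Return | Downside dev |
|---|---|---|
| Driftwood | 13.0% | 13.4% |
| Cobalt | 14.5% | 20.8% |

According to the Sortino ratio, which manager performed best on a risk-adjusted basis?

Driftwood

Driftwood: Sortino ratio = (13.0% − 3.3%) / 13.4% = 0.724
Cobalt: Sortino ratio = (14.5% − 3.3%) / 20.8% = 0.538
Highest: Driftwood (0.724).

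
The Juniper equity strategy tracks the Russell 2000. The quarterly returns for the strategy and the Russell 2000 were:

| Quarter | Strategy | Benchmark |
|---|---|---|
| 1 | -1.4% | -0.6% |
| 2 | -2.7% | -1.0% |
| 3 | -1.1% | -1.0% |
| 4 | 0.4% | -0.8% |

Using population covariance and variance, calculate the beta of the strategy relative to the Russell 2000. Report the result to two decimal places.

r̄p = -1.2000%,  r̄m = -0.8500%
Cov = Σ(rp − r̄p)(rm − r̄m) / 4 = 0.0600
Var(rm) = Σ(rm − r̄m)² / 4 = 0.0275
β = Cov / Var = 0.0600 / 0.0275 = 2.1818

2.18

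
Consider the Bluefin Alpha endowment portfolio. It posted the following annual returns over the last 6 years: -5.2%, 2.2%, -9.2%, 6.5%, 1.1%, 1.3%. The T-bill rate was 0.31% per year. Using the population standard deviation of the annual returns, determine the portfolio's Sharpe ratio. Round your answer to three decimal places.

μ = (-5.2 + 2.2 − 9.2 + 6.5 + 1.1 + 1.3) / 6 = -0.5500%
Σ(r − μ)² = (-5.2 − (-0.5500))² + (2.2 − (-0.5500))² + (-9.2 − (-0.5500))² + … = 159.8550
population σ = √(159.8550 / 6) = √26.6425 = 5.1616%
Sharpe = (μ − rf) / σ = (-0.5500 − 0.31) / 5.1616 = -0.8600 / 5.1616 = -0.1666

-0.167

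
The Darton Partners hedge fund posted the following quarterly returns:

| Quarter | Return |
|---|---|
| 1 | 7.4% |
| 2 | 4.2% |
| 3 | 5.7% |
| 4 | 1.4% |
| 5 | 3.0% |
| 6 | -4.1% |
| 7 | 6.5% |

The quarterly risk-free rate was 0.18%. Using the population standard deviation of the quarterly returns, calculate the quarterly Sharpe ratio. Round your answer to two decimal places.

0.90

r̄ = (7.4 + 4.2 + 5.7 + 1.4 + 3 − 4.1 + 6.5) / 7 = 3.4429%
Population std dev = √[91.9371 / 7] = 3.6241%
Sharpe = (r̄ − rf) / σ = (3.4429 − 0.18) / 3.6241 = 3.2629 / 3.6241 = 0.9003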